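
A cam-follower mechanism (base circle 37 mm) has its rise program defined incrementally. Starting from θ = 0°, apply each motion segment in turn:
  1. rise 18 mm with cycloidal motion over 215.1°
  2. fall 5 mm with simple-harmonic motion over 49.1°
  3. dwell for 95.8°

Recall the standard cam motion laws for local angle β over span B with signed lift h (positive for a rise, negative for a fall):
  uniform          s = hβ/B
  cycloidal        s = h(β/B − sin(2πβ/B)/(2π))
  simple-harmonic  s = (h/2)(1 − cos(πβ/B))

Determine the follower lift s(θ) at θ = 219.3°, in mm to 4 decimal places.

seg 1 [0°–215.1°] cycloidal, h=18: full span → s += 18 → s = 18.0000
seg 2 [215.1°–264.2°] simple-harmonic, h=-5: θ=219.3° here. β=4.2, B=49.1. -5/2·(1 − cos(π·0.0855)) = -0.0897 → s = 17.9103

17.9103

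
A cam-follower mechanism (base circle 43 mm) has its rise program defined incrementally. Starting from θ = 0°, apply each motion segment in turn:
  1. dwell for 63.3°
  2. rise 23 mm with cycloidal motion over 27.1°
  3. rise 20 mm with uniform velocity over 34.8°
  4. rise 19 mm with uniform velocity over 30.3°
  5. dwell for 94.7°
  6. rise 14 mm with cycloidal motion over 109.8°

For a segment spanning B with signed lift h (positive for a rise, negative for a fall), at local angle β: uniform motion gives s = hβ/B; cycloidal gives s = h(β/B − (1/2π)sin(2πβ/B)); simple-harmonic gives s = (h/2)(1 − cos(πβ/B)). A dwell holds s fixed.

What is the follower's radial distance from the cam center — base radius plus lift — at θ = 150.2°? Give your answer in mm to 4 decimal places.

seg 1 [0°–63.3°] dwell: s stays 0.0000
seg 2 [63.3°–90.4°] cycloidal, h=23: full span → s += 23 → s = 23.0000
seg 3 [90.4°–125.2°] uniform, h=20: full span → s += 20 → s = 43.0000
seg 4 [125.2°–155.5°] uniform, h=19: θ=150.2° here. β=25, B=30.3. 19·25/30.3 = 15.6766 → s = 58.6766
radial distance = base radius + s = 43 + 58.6766 = 101.6766

101.6766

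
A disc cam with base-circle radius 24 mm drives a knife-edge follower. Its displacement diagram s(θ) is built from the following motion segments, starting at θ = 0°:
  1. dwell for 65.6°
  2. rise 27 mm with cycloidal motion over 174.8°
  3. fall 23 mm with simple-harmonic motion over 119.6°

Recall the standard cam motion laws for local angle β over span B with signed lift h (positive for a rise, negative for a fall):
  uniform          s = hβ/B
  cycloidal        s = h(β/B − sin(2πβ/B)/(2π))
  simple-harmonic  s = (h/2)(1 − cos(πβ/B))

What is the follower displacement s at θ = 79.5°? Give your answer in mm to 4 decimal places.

seg 1 [0°–65.6°] dwell: s stays 0.0000
seg 2 [65.6°–240.4°] cycloidal, h=27: θ=79.5° here. β=13.9, B=174.8. 27·(0.0795 − sin(2π·0.0795)/(2π)) = 0.0882 → s = 0.0882

0.0882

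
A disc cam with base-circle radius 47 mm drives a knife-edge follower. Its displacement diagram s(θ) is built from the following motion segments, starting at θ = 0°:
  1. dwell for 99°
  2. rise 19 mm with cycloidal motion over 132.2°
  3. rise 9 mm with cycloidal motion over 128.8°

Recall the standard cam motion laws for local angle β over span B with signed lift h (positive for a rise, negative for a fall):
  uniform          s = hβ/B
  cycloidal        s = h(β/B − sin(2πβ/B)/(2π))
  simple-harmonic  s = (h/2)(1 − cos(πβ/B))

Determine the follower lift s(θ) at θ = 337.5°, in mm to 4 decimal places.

seg 1 [0°–99°] dwell: s stays 0.0000
seg 2 [99°–231.2°] cycloidal, h=19: full span → s += 19 → s = 19.0000
seg 3 [231.2°–360°] cycloidal, h=9: θ=337.5° here. β=106.3, B=128.8. 9·(0.8253 − sin(2π·0.8253)/(2π)) = 8.7028 → s = 27.7028

27.7028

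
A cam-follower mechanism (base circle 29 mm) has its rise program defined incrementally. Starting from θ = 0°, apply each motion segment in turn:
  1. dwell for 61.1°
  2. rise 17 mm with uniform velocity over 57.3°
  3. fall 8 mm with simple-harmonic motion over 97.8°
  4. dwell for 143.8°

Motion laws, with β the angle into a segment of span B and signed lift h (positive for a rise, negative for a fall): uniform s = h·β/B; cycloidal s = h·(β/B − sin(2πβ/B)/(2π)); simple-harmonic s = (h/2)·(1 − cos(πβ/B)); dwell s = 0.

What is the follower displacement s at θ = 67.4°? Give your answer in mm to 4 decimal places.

seg 1 [0°–61.1°] dwell: s stays 0.0000
seg 2 [61.1°–118.4°] uniform, h=17: θ=67.4° here. β=6.3, B=57.3. 17·6.3/57.3 = 1.8691 → s = 1.8691

1.8691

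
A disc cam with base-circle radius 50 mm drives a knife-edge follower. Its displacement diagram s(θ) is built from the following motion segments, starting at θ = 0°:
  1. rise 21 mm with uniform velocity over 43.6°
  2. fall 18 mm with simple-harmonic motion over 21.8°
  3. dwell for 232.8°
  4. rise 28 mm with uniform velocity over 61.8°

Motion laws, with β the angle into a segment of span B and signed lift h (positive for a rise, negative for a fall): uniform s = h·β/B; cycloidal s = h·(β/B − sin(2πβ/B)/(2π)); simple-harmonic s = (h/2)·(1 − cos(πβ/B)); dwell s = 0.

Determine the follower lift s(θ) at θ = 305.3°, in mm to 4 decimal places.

seg 1 [0°–43.6°] uniform, h=21: full span → s += 21 → s = 21.0000
seg 2 [43.6°–65.4°] simple-harmonic, h=-18: full span → s += -18 → s = 3.0000
seg 3 [65.4°–298.2°] dwell: s stays 3.0000
seg 4 [298.2°–360°] uniform, h=28: θ=305.3° here. β=7.1, B=61.8. 28·7.1/61.8 = 3.2168 → s = 6.2168

6.2168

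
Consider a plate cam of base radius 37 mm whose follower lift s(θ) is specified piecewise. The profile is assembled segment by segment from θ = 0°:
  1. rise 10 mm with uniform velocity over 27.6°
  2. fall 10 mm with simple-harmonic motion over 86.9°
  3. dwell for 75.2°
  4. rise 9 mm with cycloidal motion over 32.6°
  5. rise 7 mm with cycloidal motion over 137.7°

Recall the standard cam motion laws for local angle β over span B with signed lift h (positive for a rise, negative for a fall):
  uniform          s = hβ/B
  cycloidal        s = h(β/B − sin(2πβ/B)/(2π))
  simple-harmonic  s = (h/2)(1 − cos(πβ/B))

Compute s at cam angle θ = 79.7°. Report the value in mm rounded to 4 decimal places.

seg 1 [0°–27.6°] uniform, h=10: full span → s += 10 → s = 10.0000
seg 2 [27.6°–114.5°] simple-harmonic, h=-10: θ=79.7° here. β=52.1, B=86.9. -10/2·(1 − cos(π·0.5995)) = -6.5382 → s = 3.4618

3.4618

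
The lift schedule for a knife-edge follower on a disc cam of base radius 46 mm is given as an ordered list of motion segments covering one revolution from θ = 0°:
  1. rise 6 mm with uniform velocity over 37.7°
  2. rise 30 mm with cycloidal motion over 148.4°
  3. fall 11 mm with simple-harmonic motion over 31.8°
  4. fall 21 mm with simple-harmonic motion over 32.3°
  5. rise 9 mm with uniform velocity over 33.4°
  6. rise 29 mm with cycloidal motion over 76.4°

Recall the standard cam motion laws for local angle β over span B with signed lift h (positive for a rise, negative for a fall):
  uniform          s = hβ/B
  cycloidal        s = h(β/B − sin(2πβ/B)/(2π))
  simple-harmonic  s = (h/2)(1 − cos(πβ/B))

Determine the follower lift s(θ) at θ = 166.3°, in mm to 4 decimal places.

seg 1 [0°–37.7°] uniform, h=6: full span → s += 6 → s = 6.0000
seg 2 [37.7°–186.1°] cycloidal, h=30: θ=166.3° here. β=128.6, B=148.4. 30·(0.8666 − sin(2π·0.8666)/(2π)) = 29.5474 → s = 35.5474

35.5474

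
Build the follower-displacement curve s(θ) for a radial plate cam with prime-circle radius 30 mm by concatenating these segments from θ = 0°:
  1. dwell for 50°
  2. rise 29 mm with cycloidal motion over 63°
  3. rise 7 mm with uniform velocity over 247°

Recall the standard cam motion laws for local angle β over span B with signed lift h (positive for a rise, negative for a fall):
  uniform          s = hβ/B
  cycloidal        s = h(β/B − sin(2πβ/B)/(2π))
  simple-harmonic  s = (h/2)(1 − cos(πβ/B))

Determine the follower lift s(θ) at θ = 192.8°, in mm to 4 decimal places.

seg 1 [0°–50°] dwell: s stays 0.0000
seg 2 [50°–113°] cycloidal, h=29: full span → s += 29 → s = 29.0000
seg 3 [113°–360°] uniform, h=7: θ=192.8° here. β=79.8, B=247. 7·79.8/247 = 2.2615 → s = 31.2615

31.2615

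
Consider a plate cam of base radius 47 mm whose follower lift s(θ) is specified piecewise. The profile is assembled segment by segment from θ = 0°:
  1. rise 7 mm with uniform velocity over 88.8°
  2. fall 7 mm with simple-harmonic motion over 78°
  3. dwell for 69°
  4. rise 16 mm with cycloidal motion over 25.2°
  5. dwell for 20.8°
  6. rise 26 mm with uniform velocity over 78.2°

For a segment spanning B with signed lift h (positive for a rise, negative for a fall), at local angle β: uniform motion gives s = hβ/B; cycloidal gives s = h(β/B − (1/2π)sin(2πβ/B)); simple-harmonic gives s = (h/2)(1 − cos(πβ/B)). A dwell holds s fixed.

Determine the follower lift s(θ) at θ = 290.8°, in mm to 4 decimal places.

seg 1 [0°–88.8°] uniform, h=7: full span → s += 7 → s = 7.0000
seg 2 [88.8°–166.8°] simple-harmonic, h=-7: full span → s += -7 → s = 0.0000
seg 3 [166.8°–235.8°] dwell: s stays 0.0000
seg 4 [235.8°–261°] cycloidal, h=16: full span → s += 16 → s = 16.0000
seg 5 [261°–281.8°] dwell: s stays 16.0000
seg 6 [281.8°–360°] uniform, h=26: θ=290.8° here. β=9, B=78.2. 26·9/78.2 = 2.9923 → s = 18.9923

18.9923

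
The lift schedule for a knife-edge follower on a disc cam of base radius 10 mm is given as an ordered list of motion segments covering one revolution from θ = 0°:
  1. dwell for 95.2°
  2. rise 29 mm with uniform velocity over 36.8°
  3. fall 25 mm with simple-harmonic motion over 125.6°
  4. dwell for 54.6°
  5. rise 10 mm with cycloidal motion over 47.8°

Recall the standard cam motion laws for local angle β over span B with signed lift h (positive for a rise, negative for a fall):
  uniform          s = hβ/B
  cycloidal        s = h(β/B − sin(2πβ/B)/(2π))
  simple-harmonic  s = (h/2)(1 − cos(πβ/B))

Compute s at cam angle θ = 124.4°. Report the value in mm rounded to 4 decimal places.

seg 1 [0°–95.2°] dwell: s stays 0.0000
seg 2 [95.2°–132°] uniform, h=29: θ=124.4° here. β=29.2, B=36.8. 29·29.2/36.8 = 23.0109 → s = 23.0109

23.0109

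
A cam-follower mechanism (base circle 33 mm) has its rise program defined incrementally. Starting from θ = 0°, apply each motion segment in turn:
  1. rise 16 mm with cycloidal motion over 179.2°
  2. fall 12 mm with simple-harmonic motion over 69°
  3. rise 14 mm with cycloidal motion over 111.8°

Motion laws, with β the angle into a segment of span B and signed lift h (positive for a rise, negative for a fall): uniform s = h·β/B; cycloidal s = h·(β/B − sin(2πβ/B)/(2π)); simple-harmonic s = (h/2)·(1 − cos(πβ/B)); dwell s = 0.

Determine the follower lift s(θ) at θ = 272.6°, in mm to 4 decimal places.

seg 1 [0°–179.2°] cycloidal, h=16: full span → s += 16 → s = 16.0000
seg 2 [179.2°–248.2°] simple-harmonic, h=-12: full span → s += -12 → s = 4.0000
seg 3 [248.2°–360°] cycloidal, h=14: θ=272.6° here. β=24.4, B=111.8. 14·(0.2182 − sin(2π·0.2182)/(2π)) = 0.8715 → s = 4.8715

4.8715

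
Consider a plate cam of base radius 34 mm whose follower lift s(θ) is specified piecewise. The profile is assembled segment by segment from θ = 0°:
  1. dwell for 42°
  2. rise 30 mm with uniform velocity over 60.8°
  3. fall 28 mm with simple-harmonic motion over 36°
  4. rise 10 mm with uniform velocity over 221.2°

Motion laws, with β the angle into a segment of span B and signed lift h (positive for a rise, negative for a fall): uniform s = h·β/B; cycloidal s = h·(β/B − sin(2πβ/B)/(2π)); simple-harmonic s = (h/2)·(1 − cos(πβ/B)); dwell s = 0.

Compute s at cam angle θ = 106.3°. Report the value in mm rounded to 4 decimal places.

seg 1 [0°–42°] dwell: s stays 0.0000
seg 2 [42°–102.8°] uniform, h=30: full span → s += 30 → s = 30.0000
seg 3 [102.8°–138.8°] simple-harmonic, h=-28: θ=106.3° here. β=3.5, B=36. -28/2·(1 − cos(π·0.0972)) = -0.6480 → s = 29.3520

29.3520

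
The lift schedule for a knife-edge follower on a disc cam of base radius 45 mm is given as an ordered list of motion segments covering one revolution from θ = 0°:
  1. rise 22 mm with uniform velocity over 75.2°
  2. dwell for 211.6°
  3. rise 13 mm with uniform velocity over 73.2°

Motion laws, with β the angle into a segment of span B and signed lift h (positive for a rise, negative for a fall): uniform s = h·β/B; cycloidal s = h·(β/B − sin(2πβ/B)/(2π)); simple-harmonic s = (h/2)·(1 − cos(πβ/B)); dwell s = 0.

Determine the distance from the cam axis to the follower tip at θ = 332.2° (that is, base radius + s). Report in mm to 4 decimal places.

seg 1 [0°–75.2°] uniform, h=22: full span → s += 22 → s = 22.0000
seg 2 [75.2°–286.8°] dwell: s stays 22.0000
seg 3 [286.8°–360°] uniform, h=13: θ=332.2° here. β=45.4, B=73.2. 13·45.4/73.2 = 8.0628 → s = 30.0628
radial distance = base radius + s = 45 + 30.0628 = 75.0628

75.0628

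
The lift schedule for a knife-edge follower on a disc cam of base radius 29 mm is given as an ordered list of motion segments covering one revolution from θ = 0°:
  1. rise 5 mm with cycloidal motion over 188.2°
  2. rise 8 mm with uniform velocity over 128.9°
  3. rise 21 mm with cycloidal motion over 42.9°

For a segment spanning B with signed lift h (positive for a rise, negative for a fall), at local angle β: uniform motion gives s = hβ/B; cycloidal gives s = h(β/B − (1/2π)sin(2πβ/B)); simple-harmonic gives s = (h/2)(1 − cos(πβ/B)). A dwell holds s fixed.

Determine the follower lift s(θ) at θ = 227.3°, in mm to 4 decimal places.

seg 1 [0°–188.2°] cycloidal, h=5: full span → s += 5 → s = 5.0000
seg 2 [188.2°–317.1°] uniform, h=8: θ=227.3° here. β=39.1, B=128.9. 8·39.1/128.9 = 2.4267 → s = 7.4267

7.4267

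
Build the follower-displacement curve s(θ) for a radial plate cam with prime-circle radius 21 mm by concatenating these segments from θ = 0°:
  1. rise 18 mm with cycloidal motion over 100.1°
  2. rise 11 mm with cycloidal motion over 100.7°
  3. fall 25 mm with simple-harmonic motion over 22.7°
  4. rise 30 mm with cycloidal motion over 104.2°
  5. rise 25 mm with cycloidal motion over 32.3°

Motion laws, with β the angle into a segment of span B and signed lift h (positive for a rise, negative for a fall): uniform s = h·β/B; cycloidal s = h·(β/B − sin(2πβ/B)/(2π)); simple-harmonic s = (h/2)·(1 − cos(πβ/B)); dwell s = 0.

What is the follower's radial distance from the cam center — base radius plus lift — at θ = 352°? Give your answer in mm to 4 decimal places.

seg 1 [0°–100.1°] cycloidal, h=18: full span → s += 18 → s = 18.0000
seg 2 [100.1°–200.8°] cycloidal, h=11: full span → s += 11 → s = 29.0000
seg 3 [200.8°–223.5°] simple-harmonic, h=-25: full span → s += -25 → s = 4.0000
seg 4 [223.5°–327.7°] cycloidal, h=30: full span → s += 30 → s = 34.0000
seg 5 [327.7°–360°] cycloidal, h=25: θ=352° here. β=24.3, B=32.3. 25·(0.7523 − sin(2π·0.7523)/(2π)) = 22.7865 → s = 56.7865
radial distance = base radius + s = 21 + 56.7865 = 77.7865

77.7865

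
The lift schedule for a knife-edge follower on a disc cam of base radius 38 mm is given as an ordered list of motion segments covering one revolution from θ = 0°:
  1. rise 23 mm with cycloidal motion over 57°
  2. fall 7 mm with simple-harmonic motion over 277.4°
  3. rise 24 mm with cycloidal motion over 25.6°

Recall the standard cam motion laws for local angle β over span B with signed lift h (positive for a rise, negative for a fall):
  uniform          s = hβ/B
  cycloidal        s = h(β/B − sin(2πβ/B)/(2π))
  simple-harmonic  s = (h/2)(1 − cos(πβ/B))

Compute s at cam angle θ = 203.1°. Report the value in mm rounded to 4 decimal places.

seg 1 [0°–57°] cycloidal, h=23: full span → s += 23 → s = 23.0000
seg 2 [57°–334.4°] simple-harmonic, h=-7: θ=203.1° here. β=146.1, B=277.4. -7/2·(1 − cos(π·0.5267)) = -3.7930 → s = 19.2070

19.2070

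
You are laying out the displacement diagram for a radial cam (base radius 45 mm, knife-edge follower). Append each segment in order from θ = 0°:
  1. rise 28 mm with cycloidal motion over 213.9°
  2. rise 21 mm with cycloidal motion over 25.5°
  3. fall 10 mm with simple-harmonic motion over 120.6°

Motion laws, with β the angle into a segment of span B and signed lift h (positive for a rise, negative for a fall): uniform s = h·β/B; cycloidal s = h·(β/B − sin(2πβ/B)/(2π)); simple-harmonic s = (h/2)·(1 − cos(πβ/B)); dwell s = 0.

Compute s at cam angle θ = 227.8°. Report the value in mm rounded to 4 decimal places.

seg 1 [0°–213.9°] cycloidal, h=28: full span → s += 28 → s = 28.0000
seg 2 [213.9°–239.4°] cycloidal, h=21: θ=227.8° here. β=13.9, B=25.5. 21·(0.5451 − sin(2π·0.5451)/(2π)) = 12.3815 → s = 40.3815

40.3815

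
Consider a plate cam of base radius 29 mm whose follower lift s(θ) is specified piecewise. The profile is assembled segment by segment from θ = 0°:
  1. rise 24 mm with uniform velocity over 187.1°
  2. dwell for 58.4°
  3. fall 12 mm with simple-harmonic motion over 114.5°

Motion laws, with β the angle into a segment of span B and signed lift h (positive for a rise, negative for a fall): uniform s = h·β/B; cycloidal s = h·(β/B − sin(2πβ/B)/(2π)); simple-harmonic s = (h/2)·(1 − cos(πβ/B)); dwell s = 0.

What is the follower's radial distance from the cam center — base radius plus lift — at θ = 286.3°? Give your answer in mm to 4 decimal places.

seg 1 [0°–187.1°] uniform, h=24: full span → s += 24 → s = 24.0000
seg 2 [187.1°–245.5°] dwell: s stays 24.0000
seg 3 [245.5°–360°] simple-harmonic, h=-12: θ=286.3° here. β=40.8, B=114.5. -12/2·(1 − cos(π·0.3563)) = -3.3829 → s = 20.6171
radial distance = base radius + s = 29 + 20.6171 = 49.6171

49.6171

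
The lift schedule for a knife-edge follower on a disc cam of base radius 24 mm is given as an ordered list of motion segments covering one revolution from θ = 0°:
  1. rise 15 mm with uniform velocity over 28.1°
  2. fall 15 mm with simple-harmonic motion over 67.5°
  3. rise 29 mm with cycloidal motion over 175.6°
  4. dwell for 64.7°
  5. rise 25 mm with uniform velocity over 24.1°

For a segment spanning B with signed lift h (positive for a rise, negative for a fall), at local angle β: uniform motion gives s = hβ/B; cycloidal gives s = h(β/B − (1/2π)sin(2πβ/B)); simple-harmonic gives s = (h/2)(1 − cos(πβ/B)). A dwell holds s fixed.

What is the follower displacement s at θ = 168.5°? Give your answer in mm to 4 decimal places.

seg 1 [0°–28.1°] uniform, h=15: full span → s += 15 → s = 15.0000
seg 2 [28.1°–95.6°] simple-harmonic, h=-15: full span → s += -15 → s = 0.0000
seg 3 [95.6°–271.2°] cycloidal, h=29: θ=168.5° here. β=72.9, B=175.6. 29·(0.4151 − sin(2π·0.4151)/(2π)) = 9.6935 → s = 9.6935

9.6935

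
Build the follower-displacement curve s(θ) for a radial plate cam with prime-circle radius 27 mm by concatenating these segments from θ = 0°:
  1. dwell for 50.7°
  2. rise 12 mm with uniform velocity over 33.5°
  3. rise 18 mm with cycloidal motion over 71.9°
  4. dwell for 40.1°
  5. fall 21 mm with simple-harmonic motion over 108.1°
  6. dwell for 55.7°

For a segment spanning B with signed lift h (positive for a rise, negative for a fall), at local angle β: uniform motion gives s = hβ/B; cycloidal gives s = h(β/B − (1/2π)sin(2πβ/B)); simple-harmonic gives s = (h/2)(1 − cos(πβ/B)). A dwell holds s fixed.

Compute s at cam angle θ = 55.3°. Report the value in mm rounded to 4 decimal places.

seg 1 [0°–50.7°] dwell: s stays 0.0000
seg 2 [50.7°–84.2°] uniform, h=12: θ=55.3° here. β=4.6, B=33.5. 12·4.6/33.5 = 1.6478 → s = 1.6478

1.6478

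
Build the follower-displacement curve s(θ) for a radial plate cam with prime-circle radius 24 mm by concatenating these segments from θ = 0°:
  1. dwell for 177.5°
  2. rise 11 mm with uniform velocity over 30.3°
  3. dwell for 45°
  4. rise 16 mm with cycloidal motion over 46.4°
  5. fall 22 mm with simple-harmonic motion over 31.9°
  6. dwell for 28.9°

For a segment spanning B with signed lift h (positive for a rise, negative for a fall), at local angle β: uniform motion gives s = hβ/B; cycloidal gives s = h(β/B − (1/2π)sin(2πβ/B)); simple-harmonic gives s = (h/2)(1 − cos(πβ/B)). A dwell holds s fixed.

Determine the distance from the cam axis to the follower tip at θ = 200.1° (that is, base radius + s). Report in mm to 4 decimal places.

seg 1 [0°–177.5°] dwell: s stays 0.0000
seg 2 [177.5°–207.8°] uniform, h=11: θ=200.1° here. β=22.6, B=30.3. 11·22.6/30.3 = 8.2046 → s = 8.2046
radial distance = base radius + s = 24 + 8.2046 = 32.2046

32.2046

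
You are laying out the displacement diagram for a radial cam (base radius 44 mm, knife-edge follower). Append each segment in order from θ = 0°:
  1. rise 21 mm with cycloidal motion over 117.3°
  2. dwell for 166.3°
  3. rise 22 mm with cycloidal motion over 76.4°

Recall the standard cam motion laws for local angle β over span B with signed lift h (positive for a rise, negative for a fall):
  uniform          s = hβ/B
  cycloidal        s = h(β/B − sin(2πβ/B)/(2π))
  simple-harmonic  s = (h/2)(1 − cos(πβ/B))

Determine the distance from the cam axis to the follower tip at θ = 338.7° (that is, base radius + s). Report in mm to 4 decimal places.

seg 1 [0°–117.3°] cycloidal, h=21: full span → s += 21 → s = 21.0000
seg 2 [117.3°–283.6°] dwell: s stays 21.0000
seg 3 [283.6°–360°] cycloidal, h=22: θ=338.7° here. β=55.1, B=76.4. 22·(0.7212 − sin(2π·0.7212)/(2π)) = 19.3107 → s = 40.3107
radial distance = base radius + s = 44 + 40.3107 = 84.3107

84.3107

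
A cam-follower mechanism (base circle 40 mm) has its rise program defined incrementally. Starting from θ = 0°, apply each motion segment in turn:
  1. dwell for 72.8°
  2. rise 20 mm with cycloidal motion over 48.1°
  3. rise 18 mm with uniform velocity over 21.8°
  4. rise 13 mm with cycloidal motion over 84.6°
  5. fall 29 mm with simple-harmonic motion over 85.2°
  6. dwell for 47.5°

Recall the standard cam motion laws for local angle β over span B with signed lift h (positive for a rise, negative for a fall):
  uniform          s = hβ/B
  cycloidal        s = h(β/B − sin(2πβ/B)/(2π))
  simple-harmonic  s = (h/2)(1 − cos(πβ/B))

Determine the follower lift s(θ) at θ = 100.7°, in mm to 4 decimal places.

seg 1 [0°–72.8°] dwell: s stays 0.0000
seg 2 [72.8°–120.9°] cycloidal, h=20: θ=100.7° here. β=27.9, B=48.1. 20·(0.5800 − sin(2π·0.5800)/(2π)) = 13.1350 → s = 13.1350

13.1350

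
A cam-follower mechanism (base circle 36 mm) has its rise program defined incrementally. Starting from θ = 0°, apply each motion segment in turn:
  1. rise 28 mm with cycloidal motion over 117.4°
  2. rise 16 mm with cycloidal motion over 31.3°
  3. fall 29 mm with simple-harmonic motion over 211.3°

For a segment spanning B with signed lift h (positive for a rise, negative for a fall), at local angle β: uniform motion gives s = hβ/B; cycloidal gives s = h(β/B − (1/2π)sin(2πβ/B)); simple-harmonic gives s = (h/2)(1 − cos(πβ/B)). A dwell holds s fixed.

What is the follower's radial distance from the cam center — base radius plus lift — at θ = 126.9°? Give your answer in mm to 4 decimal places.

seg 1 [0°–117.4°] cycloidal, h=28: full span → s += 28 → s = 28.0000
seg 2 [117.4°–148.7°] cycloidal, h=16: θ=126.9° here. β=9.5, B=31.3. 16·(0.3035 − sin(2π·0.3035)/(2π)) = 2.4523 → s = 30.4523
radial distance = base radius + s = 36 + 30.4523 = 66.4523

66.4523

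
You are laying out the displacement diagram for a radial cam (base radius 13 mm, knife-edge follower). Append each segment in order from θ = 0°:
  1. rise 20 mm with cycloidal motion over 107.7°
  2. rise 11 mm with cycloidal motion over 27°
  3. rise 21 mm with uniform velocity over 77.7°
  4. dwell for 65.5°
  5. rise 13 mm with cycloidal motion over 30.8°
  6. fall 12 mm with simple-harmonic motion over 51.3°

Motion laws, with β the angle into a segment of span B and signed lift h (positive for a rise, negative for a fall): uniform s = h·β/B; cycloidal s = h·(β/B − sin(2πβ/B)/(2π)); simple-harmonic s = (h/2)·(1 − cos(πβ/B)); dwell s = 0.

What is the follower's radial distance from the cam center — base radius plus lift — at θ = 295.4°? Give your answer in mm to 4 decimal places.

seg 1 [0°–107.7°] cycloidal, h=20: full span → s += 20 → s = 20.0000
seg 2 [107.7°–134.7°] cycloidal, h=11: full span → s += 11 → s = 31.0000
seg 3 [134.7°–212.4°] uniform, h=21: full span → s += 21 → s = 52.0000
seg 4 [212.4°–277.9°] dwell: s stays 52.0000
seg 5 [277.9°–308.7°] cycloidal, h=13: θ=295.4° here. β=17.5, B=30.8. 13·(0.5682 − sin(2π·0.5682)/(2π)) = 8.2459 → s = 60.2459
radial distance = base radius + s = 13 + 60.2459 = 73.2459

73.2459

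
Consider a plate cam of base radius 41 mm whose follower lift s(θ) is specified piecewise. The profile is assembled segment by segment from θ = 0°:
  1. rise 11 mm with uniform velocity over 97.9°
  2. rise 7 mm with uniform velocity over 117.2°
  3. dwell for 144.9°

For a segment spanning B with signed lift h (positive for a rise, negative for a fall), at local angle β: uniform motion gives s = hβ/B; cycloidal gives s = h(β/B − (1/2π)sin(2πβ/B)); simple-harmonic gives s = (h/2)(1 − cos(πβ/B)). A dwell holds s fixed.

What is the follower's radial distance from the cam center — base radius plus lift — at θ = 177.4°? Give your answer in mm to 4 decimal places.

seg 1 [0°–97.9°] uniform, h=11: full span → s += 11 → s = 11.0000
seg 2 [97.9°–215.1°] uniform, h=7: θ=177.4° here. β=79.5, B=117.2. 7·79.5/117.2 = 4.7483 → s = 15.7483
radial distance = base radius + s = 41 + 15.7483 = 56.7483

56.7483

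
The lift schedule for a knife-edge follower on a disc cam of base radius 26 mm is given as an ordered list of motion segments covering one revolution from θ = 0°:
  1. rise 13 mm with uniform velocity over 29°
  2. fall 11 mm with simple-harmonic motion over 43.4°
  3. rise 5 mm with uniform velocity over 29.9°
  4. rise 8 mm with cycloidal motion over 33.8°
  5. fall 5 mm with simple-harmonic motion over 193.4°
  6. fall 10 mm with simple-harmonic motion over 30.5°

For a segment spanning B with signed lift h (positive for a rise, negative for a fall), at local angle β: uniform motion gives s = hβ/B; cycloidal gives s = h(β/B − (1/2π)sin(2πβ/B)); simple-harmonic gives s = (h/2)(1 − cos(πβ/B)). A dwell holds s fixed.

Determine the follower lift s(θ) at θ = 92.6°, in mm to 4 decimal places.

seg 1 [0°–29°] uniform, h=13: full span → s += 13 → s = 13.0000
seg 2 [29°–72.4°] simple-harmonic, h=-11: full span → s += -11 → s = 2.0000
seg 3 [72.4°–102.3°] uniform, h=5: θ=92.6° here. β=20.2, B=29.9. 5·20.2/29.9 = 3.3779 → s = 5.3779

5.3779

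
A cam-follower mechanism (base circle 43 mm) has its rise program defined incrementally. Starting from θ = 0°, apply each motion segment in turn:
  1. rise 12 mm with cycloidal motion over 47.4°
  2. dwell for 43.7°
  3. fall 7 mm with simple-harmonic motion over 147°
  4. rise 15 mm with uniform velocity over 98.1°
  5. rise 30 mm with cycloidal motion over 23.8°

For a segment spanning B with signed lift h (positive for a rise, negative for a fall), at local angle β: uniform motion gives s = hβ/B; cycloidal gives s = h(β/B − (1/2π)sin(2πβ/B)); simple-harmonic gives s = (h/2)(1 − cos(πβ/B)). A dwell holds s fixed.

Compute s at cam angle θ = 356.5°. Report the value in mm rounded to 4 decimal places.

seg 1 [0°–47.4°] cycloidal, h=12: full span → s += 12 → s = 12.0000
seg 2 [47.4°–91.1°] dwell: s stays 12.0000
seg 3 [91.1°–238.1°] simple-harmonic, h=-7: full span → s += -7 → s = 5.0000
seg 4 [238.1°–336.2°] uniform, h=15: full span → s += 15 → s = 20.0000
seg 5 [336.2°–360°] cycloidal, h=30: θ=356.5° here. β=20.3, B=23.8. 30·(0.8529 − sin(2π·0.8529)/(2π)) = 29.3985 → s = 49.3985

49.3985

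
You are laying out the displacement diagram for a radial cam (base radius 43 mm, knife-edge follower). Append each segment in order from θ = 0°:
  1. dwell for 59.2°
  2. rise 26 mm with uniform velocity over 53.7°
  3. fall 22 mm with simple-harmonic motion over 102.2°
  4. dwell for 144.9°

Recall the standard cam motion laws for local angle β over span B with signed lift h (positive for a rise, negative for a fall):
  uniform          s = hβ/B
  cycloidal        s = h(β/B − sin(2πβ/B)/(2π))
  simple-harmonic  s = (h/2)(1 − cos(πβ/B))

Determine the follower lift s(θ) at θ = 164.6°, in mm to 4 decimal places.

seg 1 [0°–59.2°] dwell: s stays 0.0000
seg 2 [59.2°–112.9°] uniform, h=26: full span → s += 26 → s = 26.0000
seg 3 [112.9°–215.1°] simple-harmonic, h=-22: θ=164.6° here. β=51.7, B=102.2. -22/2·(1 − cos(π·0.5059)) = -11.2029 → s = 14.7971

14.7971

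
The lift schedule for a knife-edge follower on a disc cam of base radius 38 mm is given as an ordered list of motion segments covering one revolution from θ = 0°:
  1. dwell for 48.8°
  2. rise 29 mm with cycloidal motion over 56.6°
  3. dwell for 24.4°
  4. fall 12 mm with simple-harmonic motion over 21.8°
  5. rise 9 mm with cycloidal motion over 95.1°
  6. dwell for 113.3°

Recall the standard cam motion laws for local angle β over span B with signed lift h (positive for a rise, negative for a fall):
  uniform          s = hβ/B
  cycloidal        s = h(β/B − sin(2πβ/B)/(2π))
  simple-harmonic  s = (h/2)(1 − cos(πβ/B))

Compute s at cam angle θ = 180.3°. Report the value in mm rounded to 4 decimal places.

seg 1 [0°–48.8°] dwell: s stays 0.0000
seg 2 [48.8°–105.4°] cycloidal, h=29: full span → s += 29 → s = 29.0000
seg 3 [105.4°–129.8°] dwell: s stays 29.0000
seg 4 [129.8°–151.6°] simple-harmonic, h=-12: full span → s += -12 → s = 17.0000
seg 5 [151.6°–246.7°] cycloidal, h=9: θ=180.3° here. β=28.7, B=95.1. 9·(0.3018 − sin(2π·0.3018)/(2π)) = 1.3589 → s = 18.3589

18.3589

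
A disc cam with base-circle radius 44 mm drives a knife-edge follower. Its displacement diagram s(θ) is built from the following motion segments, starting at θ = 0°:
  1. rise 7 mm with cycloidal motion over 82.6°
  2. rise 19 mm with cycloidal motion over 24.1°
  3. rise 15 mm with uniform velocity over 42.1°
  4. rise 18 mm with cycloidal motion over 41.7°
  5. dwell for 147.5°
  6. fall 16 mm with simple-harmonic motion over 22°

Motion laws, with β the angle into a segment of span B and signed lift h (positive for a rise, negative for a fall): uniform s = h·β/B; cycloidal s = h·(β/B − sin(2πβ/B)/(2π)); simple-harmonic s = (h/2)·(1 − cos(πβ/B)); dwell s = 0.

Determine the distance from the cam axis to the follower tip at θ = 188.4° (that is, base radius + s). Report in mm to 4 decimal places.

seg 1 [0°–82.6°] cycloidal, h=7: full span → s += 7 → s = 7.0000
seg 2 [82.6°–106.7°] cycloidal, h=19: full span → s += 19 → s = 26.0000
seg 3 [106.7°–148.8°] uniform, h=15: full span → s += 15 → s = 41.0000
seg 4 [148.8°–190.5°] cycloidal, h=18: θ=188.4° here. β=39.6, B=41.7. 18·(0.9496 − sin(2π·0.9496)/(2π)) = 17.9849 → s = 58.9849
radial distance = base radius + s = 44 + 58.9849 = 102.9849

102.9849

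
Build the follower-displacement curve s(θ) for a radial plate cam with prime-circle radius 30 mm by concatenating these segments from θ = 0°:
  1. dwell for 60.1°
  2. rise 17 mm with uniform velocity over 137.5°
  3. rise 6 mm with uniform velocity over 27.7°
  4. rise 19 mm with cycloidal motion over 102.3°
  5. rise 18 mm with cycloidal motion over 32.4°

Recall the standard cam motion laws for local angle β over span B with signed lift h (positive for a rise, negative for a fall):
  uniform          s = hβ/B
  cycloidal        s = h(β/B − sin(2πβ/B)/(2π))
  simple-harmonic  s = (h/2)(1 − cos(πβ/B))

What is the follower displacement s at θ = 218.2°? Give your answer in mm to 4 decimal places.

seg 1 [0°–60.1°] dwell: s stays 0.0000
seg 2 [60.1°–197.6°] uniform, h=17: full span → s += 17 → s = 17.0000
seg 3 [197.6°–225.3°] uniform, h=6: θ=218.2° here. β=20.6, B=27.7. 6·20.6/27.7 = 4.4621 → s = 21.4621

21.4621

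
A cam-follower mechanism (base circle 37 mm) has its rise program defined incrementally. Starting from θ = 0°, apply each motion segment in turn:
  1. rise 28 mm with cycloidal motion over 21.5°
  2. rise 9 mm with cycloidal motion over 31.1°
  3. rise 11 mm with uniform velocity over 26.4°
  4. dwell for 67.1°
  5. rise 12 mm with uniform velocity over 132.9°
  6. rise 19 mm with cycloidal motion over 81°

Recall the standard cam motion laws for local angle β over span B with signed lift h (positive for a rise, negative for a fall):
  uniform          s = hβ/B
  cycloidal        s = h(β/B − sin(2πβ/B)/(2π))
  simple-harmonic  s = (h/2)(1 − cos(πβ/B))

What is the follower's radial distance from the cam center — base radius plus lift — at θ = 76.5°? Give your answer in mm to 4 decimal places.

seg 1 [0°–21.5°] cycloidal, h=28: full span → s += 28 → s = 28.0000
seg 2 [21.5°–52.6°] cycloidal, h=9: full span → s += 9 → s = 37.0000
seg 3 [52.6°–79°] uniform, h=11: θ=76.5° here. β=23.9, B=26.4. 11·23.9/26.4 = 9.9583 → s = 46.9583
radial distance = base radius + s = 37 + 46.9583 = 83.9583

83.9583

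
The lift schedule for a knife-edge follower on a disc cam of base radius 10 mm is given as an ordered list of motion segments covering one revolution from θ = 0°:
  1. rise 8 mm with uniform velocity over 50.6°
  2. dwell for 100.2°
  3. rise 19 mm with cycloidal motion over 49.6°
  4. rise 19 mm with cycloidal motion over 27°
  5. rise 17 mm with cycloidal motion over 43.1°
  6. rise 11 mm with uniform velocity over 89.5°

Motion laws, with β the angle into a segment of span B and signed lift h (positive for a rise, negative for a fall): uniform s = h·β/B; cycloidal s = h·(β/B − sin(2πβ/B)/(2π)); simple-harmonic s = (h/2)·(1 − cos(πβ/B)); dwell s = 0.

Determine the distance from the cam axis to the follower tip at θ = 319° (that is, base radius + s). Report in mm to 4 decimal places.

seg 1 [0°–50.6°] uniform, h=8: full span → s += 8 → s = 8.0000
seg 2 [50.6°–150.8°] dwell: s stays 8.0000
seg 3 [150.8°–200.4°] cycloidal, h=19: full span → s += 19 → s = 27.0000
seg 4 [200.4°–227.4°] cycloidal, h=19: full span → s += 19 → s = 46.0000
seg 5 [227.4°–270.5°] cycloidal, h=17: full span → s += 17 → s = 63.0000
seg 6 [270.5°–360°] uniform, h=11: θ=319° here. β=48.5, B=89.5. 11·48.5/89.5 = 5.9609 → s = 68.9609
radial distance = base radius + s = 10 + 68.9609 = 78.9609

78.9609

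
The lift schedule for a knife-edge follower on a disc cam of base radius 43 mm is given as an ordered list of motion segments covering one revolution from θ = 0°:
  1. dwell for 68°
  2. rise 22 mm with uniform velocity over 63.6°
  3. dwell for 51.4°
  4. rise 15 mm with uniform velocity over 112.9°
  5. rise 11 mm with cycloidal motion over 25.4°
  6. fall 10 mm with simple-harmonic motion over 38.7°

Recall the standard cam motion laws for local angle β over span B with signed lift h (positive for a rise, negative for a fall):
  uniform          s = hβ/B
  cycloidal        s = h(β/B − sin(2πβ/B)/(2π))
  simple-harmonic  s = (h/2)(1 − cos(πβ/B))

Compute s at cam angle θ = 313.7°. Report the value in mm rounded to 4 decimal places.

seg 1 [0°–68°] dwell: s stays 0.0000
seg 2 [68°–131.6°] uniform, h=22: full span → s += 22 → s = 22.0000
seg 3 [131.6°–183°] dwell: s stays 22.0000
seg 4 [183°–295.9°] uniform, h=15: full span → s += 15 → s = 37.0000
seg 5 [295.9°–321.3°] cycloidal, h=11: θ=313.7° here. β=17.8, B=25.4. 11·(0.7008 − sin(2π·0.7008)/(2π)) = 9.3763 → s = 46.3763

46.3763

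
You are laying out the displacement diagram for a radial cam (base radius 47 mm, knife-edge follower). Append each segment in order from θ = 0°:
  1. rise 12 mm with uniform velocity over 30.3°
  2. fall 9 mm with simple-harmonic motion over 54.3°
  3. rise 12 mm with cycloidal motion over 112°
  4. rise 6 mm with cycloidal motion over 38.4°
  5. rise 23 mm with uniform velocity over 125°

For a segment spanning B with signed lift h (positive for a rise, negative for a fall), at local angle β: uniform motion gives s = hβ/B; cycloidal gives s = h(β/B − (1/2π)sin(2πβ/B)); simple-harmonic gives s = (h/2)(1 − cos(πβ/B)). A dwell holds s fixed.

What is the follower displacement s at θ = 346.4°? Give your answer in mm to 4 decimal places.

seg 1 [0°–30.3°] uniform, h=12: full span → s += 12 → s = 12.0000
seg 2 [30.3°–84.6°] simple-harmonic, h=-9: full span → s += -9 → s = 3.0000
seg 3 [84.6°–196.6°] cycloidal, h=12: full span → s += 12 → s = 15.0000
seg 4 [196.6°–235°] cycloidal, h=6: full span → s += 6 → s = 21.0000
seg 5 [235°–360°] uniform, h=23: θ=346.4° here. β=111.4, B=125. 23·111.4/125 = 20.4976 → s = 41.4976

41.4976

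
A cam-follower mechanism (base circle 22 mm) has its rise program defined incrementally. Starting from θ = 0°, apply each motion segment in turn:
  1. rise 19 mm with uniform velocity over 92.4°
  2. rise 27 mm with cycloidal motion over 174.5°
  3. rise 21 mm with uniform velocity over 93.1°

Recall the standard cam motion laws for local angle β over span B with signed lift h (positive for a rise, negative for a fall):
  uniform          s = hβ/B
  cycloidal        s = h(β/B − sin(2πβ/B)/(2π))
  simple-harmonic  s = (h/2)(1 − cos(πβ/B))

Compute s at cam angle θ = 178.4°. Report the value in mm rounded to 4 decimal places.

seg 1 [0°–92.4°] uniform, h=19: full span → s += 19 → s = 19.0000
seg 2 [92.4°–266.9°] cycloidal, h=27: θ=178.4° here. β=86, B=174.5. 27·(0.4928 − sin(2π·0.4928)/(2π)) = 13.1132 → s = 32.1132

32.1132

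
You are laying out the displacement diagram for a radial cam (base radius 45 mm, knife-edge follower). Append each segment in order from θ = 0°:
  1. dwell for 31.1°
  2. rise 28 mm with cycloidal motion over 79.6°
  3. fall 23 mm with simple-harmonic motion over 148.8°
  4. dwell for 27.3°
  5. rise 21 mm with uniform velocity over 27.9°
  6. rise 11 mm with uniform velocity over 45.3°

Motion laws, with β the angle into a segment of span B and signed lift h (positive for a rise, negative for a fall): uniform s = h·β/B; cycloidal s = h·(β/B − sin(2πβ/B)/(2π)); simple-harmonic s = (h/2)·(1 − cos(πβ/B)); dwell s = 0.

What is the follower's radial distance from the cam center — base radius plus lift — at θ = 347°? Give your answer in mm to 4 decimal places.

seg 1 [0°–31.1°] dwell: s stays 0.0000
seg 2 [31.1°–110.7°] cycloidal, h=28: full span → s += 28 → s = 28.0000
seg 3 [110.7°–259.5°] simple-harmonic, h=-23: full span → s += -23 → s = 5.0000
seg 4 [259.5°–286.8°] dwell: s stays 5.0000
seg 5 [286.8°–314.7°] uniform, h=21: full span → s += 21 → s = 26.0000
seg 6 [314.7°–360°] uniform, h=11: θ=347° here. β=32.3, B=45.3. 11·32.3/45.3 = 7.8433 → s = 33.8433
radial distance = base radius + s = 45 + 33.8433 = 78.8433

78.8433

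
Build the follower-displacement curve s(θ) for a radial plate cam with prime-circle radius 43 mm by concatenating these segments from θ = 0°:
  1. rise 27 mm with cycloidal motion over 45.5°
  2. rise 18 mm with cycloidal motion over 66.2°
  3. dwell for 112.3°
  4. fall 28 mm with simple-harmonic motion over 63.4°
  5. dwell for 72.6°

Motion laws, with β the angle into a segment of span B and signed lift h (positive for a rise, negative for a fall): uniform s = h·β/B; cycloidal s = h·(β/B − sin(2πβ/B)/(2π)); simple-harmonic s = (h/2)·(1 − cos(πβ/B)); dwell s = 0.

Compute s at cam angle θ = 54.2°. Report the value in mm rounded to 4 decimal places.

seg 1 [0°–45.5°] cycloidal, h=27: full span → s += 27 → s = 27.0000
seg 2 [45.5°–111.7°] cycloidal, h=18: θ=54.2° here. β=8.7, B=66.2. 18·(0.1314 − sin(2π·0.1314)/(2π)) = 0.2598 → s = 27.2598

27.2598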